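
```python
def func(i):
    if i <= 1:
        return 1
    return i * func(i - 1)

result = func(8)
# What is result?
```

func(8) = 8 * 7 * 6 * 5 * 4 * 3 * 2 * 1 = 40320

Answer: 40320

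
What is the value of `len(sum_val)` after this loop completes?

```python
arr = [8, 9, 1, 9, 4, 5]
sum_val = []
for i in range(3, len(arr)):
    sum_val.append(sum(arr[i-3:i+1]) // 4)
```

Number of 4-element averages
`sum_val` takes the values: [] → [6] → [6, 5] → [6, 5, 4]
So `len(sum_val)` = 3

Answer: 3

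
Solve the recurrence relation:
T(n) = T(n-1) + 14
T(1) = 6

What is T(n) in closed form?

Unrolling: T(n) = T(1) + 14·(n-1) = 6 + 14(n-1) = 14n - 8.

Answer: T(n) = 14n - 8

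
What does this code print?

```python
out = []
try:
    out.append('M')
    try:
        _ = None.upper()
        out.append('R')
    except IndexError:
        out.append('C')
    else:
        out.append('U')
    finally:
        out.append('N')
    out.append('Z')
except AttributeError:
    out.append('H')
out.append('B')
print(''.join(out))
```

Execution trace: 'M' (try body) → 'N' (inner finally) → 'H' (except AttributeError) → 'B' (after the try/except). Output: MNHB

Answer: MNHB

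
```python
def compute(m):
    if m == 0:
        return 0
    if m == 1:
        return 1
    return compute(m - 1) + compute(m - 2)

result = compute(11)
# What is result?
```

Build up from base cases: compute(0)=0, compute(1)=1, compute(2)=1, compute(3)=2, compute(4)=3, compute(5)=5, compute(6)=8, ..., compute(11)=89

Answer: 89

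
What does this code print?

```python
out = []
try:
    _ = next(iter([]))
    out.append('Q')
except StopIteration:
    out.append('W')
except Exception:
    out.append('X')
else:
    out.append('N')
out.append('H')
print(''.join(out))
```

Execution trace: 'W' (except StopIteration) → 'H' (after the try/except). Output: WH

Answer: WH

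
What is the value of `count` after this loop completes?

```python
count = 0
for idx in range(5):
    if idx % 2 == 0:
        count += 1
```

Count numbers divisible by 2 in range(5)
`count` takes the values: 0 → 1 → 2 → 3

Answer: 3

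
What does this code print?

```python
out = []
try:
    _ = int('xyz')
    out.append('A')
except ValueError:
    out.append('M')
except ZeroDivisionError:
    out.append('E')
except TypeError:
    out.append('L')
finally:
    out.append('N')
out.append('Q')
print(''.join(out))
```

Execution trace: 'M' (except ValueError) → 'N' (finally) → 'Q' (after the try/except). Output: MNQ

Answer: MNQ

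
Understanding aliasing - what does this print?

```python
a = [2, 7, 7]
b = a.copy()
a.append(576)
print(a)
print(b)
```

Key concept: list.copy() creates independent copy.
Step by step:
`a = [2, 7, 7]` → a = [2, 7, 7]
`b = a.copy()` → b = [2, 7, 7]
`a.append(576)` → a = [2, 7, 7, 576]
`print(a)` → prints [2, 7, 7, 576]
`print(b)` → prints [2, 7, 7]

Answer:
[2, 7, 7, 576]
[2, 7, 7]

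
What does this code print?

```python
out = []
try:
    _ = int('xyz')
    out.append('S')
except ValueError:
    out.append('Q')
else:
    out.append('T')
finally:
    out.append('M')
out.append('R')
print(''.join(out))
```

Execution trace: 'Q' (except ValueError) → 'M' (finally) → 'R' (after the try/except). Output: QMR

Answer: QMR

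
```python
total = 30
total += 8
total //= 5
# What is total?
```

Trace:
`total = 30` → total = 30
`total += 8` → total = 38
`total //= 5` → total = 7
So total = 7

Answer: 7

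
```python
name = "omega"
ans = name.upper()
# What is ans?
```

Trace:
`name = "omega"` → name = 'omega'
`ans = name.upper()` → ans = 'OMEGA'
So ans = 'OMEGA'

Answer: 'OMEGA'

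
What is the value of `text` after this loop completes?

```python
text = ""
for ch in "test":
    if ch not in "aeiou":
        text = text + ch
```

Remove vowels from 'test'
`text` takes the values: "" → "t" → "ts" → "tst"

Answer: "tst"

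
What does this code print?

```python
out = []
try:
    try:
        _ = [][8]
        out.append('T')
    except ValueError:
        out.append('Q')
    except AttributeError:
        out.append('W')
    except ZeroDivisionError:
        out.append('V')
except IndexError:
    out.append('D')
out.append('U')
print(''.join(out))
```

Execution trace: 'D' (outer except IndexError) → 'U' (after the try/except). Output: DU

Answer: DU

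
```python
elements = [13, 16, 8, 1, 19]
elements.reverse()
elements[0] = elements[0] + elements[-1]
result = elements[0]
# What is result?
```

Trace:
`elements = [13, 16, 8, 1, 19]` → elements = [13, 16, 8, 1, 19]
`elements.reverse()` → elements = [19, 1, 8, 16, 13]
`elements[0] = elements[0] + elements[-1]` → elements = [32, 1, 8, 16, 13]
`result = elements[0]` → result = 32
So result = 32

Answer: 32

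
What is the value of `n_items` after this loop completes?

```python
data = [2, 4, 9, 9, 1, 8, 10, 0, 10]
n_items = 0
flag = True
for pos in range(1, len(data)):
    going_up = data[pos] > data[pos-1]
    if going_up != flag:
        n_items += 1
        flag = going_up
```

Count direction changes in [2, 4, 9, 9, 1, 8, 10, 0, 10]
`n_items` takes the values: 0 → 1 → 2 → 3 → 4

Answer: 4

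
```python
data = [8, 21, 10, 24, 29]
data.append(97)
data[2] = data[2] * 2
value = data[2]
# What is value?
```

Trace:
`data = [8, 21, 10, 24, 29]` → data = [8, 21, 10, 24, 29]
`data.append(97)` → data = [8, 21, 10, 24, 29, 97]
`data[2] = data[2] * 2` → data = [8, 21, 20, 24, 29, 97]
`value = data[2]` → value = 20
So value = 20

Answer: 20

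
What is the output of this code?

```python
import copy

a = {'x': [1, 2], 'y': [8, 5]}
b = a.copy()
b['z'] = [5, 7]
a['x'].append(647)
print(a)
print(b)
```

Key concept: shallow copy of dict with mutable values.
Step by step:
`a = {'x': [1, 2], 'y': [8, 5]}` → a = {'x': [1, 2], 'y': [8, 5]}
`b = a.copy()` → b = {'x': [1, 2], 'y': [8, 5]}
`b['z'] = [5, 7]` → b = {'x': [1, 2], 'y': [8, 5], 'z': [5, 7]}
`a['x'].append(647)` → a = {'x': [1, 2, 647], 'y': [8, 5]}; b = {'x': [1, 2, 647], 'y': [8, 5], 'z': [5, 7]}
`print(a)` → prints {'x': [1, 2, 647], 'y': [8, 5]}
`print(b)` → prints {'x': [1, 2, 647], 'y': [8, 5], 'z': [5, 7]}

Answer:
{'x': [1, 2, 647], 'y': [8, 5]}
{'x': [1, 2, 647], 'y': [8, 5], 'z': [5, 7]}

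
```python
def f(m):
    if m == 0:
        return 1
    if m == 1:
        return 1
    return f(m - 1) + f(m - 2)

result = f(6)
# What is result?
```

Build up from base cases: f(0)=1, f(1)=1, f(2)=2, f(3)=3, f(4)=5, f(5)=8, f(6)=13

Answer: 13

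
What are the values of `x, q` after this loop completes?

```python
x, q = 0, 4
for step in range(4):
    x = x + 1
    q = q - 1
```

x goes 0→4, q goes 4→0
`x, q` takes the values: (0, 4) → (1, 4) → (1, 3) → (2, 3) → (2, 2) → (3, 2) → (3, 1) → (4, 1) → (4, 0)

Answer: 4, 0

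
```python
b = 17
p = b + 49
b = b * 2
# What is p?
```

Trace:
`b = 17` → b = 17
`p = b + 49` → p = 66
`b = b * 2` → b = 34
So p = 66

Answer: 66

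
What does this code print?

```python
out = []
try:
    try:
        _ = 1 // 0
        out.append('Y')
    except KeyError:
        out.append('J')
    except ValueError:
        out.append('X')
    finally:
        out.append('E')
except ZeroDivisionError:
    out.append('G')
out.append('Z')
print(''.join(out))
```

Execution trace: 'E' (inner finally) → 'G' (outer except ZeroDivisionError) → 'Z' (after the try/except). Output: EGZ

Answer: EGZ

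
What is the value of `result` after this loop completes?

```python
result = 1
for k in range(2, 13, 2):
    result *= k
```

Product of even numbers 2 to 12
`result` takes the values: 1 → 2 → 8 → 48 → 384 → 3840 → 46080

Answer: 46080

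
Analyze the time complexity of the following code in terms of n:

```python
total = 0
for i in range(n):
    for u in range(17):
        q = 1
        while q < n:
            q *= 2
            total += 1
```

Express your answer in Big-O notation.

Each loop level contributes: n × 1 × log n. Multiplying the contributions gives O(n log n).

Answer: O(n log n)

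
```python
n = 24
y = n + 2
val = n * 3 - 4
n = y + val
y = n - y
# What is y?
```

Trace:
`n = 24` → n = 24
`y = n + 2` → y = 26
`val = n * 3 - 4` → val = 68
`n = y + val` → n = 94
`y = n - y` → y = 68
So y = 68

Answer: 68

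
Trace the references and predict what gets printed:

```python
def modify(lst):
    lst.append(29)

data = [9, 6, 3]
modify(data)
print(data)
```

Key concept: function modifies passed list.
Step by step:
`data = [9, 6, 3]` → data = [9, 6, 3]
`modify(data)` → data = [9, 6, 3, 29]
`print(data)` → prints [9, 6, 3, 29]

Answer: [9, 6, 3, 29]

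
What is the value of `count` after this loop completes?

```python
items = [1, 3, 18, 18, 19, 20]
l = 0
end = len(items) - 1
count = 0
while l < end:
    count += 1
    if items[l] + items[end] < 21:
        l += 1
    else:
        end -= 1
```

Steps to find pair summing to 21
`count` takes the values: 0 → 1 → 2 → 3 → 4 → 5

Answer: 5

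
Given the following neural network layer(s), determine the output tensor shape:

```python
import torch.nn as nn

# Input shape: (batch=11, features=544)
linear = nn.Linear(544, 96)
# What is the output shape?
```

Input: (11, 544) -> Output: (11, 96)

Answer: (11, 96)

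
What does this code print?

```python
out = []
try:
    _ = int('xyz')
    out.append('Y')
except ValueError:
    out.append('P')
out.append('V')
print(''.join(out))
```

Execution trace: 'P' (except ValueError) → 'V' (after the try/except). Output: PV

Answer: PV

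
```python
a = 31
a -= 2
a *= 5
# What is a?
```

Trace:
`a = 31` → a = 31
`a -= 2` → a = 29
`a *= 5` → a = 145
So a = 145

Answer: 145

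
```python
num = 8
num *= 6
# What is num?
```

Trace:
`num = 8` → num = 8
`num *= 6` → num = 48
So num = 48

Answer: 48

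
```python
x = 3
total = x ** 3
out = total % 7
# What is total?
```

Trace:
`x = 3` → x = 3
`total = x ** 3` → total = 27
`out = total % 7` → out = 6
So total = 27

Answer: 27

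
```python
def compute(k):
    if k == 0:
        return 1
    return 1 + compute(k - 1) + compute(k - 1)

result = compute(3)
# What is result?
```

compute(k) = 1 + 2·compute(k-1), compute(0)=1. Closed form: (1+1)·2^3 - 1 = 15.

Answer: 15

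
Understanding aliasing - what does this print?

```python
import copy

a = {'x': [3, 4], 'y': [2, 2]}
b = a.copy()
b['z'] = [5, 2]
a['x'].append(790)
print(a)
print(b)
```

Key concept: shallow copy of dict with mutable values.
Step by step:
`a = {'x': [3, 4], 'y': [2, 2]}` → a = {'x': [3, 4], 'y': [2, 2]}
`b = a.copy()` → b = {'x': [3, 4], 'y': [2, 2]}
`b['z'] = [5, 2]` → b = {'x': [3, 4], 'y': [2, 2], 'z': [5, 2]}
`a['x'].append(790)` → a = {'x': [3, 4, 790], 'y': [2, 2]}; b = {'x': [3, 4, 790], 'y': [2, 2], 'z': [5, 2]}
`print(a)` → prints {'x': [3, 4, 790], 'y': [2, 2]}
`print(b)` → prints {'x': [3, 4, 790], 'y': [2, 2], 'z': [5, 2]}

Answer:
{'x': [3, 4, 790], 'y': [2, 2]}
{'x': [3, 4, 790], 'y': [2, 2], 'z': [5, 2]}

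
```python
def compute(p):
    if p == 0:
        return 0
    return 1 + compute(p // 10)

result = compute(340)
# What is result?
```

Count of digits of 340: 3

Answer: 3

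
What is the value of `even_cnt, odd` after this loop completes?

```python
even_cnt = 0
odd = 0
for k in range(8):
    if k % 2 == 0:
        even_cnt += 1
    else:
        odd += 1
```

Count evens and odds in range(8)
`even_cnt, odd` takes the values: (0, 0) → (1, 0) → (1, 1) → (2, 1) → (2, 2) → (3, 2) → (3, 3) → (4, 3) → (4, 4)

Answer: 4, 4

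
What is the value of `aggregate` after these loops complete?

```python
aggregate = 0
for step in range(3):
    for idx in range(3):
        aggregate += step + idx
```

Sum of all step+idx for step,idx in 3x3
`aggregate` takes the values: 0 → 1 → 3 → 4 → 6 → 9 → 11 → 14 → 18

Answer: 18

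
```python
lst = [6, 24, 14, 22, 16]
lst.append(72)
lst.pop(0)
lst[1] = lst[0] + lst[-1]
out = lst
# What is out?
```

Trace:
`lst = [6, 24, 14, 22, 16]` → lst = [6, 24, 14, 22, 16]
`lst.append(72)` → lst = [6, 24, 14, 22, 16, 72]
`lst.pop(0)` → lst = [24, 14, 22, 16, 72]
`lst[1] = lst[0] + lst[-1]` → lst = [24, 96, 22, 16, 72]
`out = lst` → out = [24, 96, 22, 16, 72]
So out = [24, 96, 22, 16, 72]

Answer: [24, 96, 22, 16, 72]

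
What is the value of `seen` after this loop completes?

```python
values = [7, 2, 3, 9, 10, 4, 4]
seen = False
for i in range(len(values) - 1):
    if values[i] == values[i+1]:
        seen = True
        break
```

Check consecutive duplicates in [7, 2, 3, 9, 10, 4, 4]
`seen` takes the values: False → True

Answer: True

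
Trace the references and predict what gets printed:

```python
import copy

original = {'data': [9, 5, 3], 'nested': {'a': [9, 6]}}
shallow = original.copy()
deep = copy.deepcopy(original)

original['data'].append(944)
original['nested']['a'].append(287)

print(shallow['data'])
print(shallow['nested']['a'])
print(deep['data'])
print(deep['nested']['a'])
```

Key concept: comparing shallow vs deep copy.
Step by step:
`original = {'data': [9, 5, 3], 'nested': {'a': [9, 6]}}` → original = {'data': [9, 5, 3], 'nested': {'a': [9, 6]}}
`shallow = original.copy()` → shallow = {'data': [9, 5, 3], 'nested': {'a': [9, 6]}}
`deep = copy.deepcopy(original)` → deep = {'data': [9, 5, 3], 'nested': {'a': [9, 6]}}
`original['data'].append(944)` → original = {'data': [9, 5, 3, 944], 'nested': {'a': [9, 6]}}; shallow = {'data': [9, 5, 3, 944], 'nested': {'a': [9, 6]}}
`original['nested']['a'].append(287)` → original = {'data': [9, 5, 3, 944], 'nested': {'a': [9, 6, 287]}}; shallow = {'data': [9, 5, 3, 944], 'nested': {'a': [9, 6, 287]}}
`print(shallow['data'])` → prints [9, 5, 3, 944]
`print(shallow['nested']['a'])` → prints [9, 6, 287]
`print(deep['data'])` → prints [9, 5, 3]
`print(deep['nested']['a'])` → prints [9, 6]

Answer:
[9, 5, 3, 944]
[9, 6, 287]
[9, 5, 3]
[9, 6]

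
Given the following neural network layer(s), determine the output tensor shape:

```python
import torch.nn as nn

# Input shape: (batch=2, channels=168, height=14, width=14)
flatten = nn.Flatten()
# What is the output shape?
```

Input: (2, 168, 14, 14) -> Output: (2, 32928)

Answer: (2, 32928)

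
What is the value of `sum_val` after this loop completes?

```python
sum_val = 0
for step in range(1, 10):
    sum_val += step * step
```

Sum of squares 1² to 9² = 285
`sum_val` takes the values: 0 → 1 → 5 → 14 → 30 → 55 → 91 → 140 → 204 → 285

Answer: 285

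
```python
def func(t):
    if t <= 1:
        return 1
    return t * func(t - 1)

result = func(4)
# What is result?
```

func(4) = 4 * 3 * 2 * 1 = 24

Answer: 24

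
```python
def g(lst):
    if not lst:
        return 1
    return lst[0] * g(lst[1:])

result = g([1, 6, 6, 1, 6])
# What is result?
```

Product over [1, 6, 6, 1, 6] = 1 * 6 * 6 * 1 * 6 = 216

Answer: 216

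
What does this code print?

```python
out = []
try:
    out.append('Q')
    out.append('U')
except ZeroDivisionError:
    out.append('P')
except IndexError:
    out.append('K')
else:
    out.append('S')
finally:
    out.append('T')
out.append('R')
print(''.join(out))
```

Execution trace: 'Q' (try body) → 'U' (try body, no exception) → 'S' (else) → 'T' (finally) → 'R' (after the try/except). Output: QUSTR

Answer: QUSTR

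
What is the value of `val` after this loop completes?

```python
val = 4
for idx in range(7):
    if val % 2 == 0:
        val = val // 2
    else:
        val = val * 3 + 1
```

Collatz-style transformation from 4
`val` takes the values: 4 → 2 → 1 → 4 → 2 → 1 → 4 → 2

Answer: 2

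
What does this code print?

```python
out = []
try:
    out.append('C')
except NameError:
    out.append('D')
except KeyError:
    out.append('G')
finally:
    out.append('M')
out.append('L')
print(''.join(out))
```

Execution trace: 'C' (try body, no exception) → 'M' (finally) → 'L' (after the try/except). Output: CML

Answer: CML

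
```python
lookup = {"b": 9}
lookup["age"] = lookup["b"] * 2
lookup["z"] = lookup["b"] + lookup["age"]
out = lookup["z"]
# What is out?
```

Trace:
`lookup = {"b": 9}` → lookup = {'b': 9}
`lookup["age"] = lookup["b"] * 2` → lookup = {'b': 9, 'age': 18}
`lookup["z"] = lookup["b"] + lookup["age"]` → lookup = {'b': 9, 'age': 18, 'z': 27}
`out = lookup["z"]` → out = 27
So out = 27

Answer: 27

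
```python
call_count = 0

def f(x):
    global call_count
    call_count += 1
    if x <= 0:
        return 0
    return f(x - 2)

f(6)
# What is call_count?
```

Linear recursion stepping by 2: 4 calls from x=6 down to ≤0.

Answer: 4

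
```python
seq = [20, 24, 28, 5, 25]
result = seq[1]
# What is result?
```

Trace:
`seq = [20, 24, 28, 5, 25]` → seq = [20, 24, 28, 5, 25]
`result = seq[1]` → result = 24
So result = 24

Answer: 24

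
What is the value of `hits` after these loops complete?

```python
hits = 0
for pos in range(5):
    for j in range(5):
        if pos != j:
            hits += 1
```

5² - 5 (exclude diagonal)
`hits` takes the values: 0 → 1 → 2 → 3 → 4 → 5 → 6 → 7 → 8 → 9 → 10 → 11 → 12 → 13 → 14 → 15 → 16 → 17 → 18 → 19 → 20

Answer: 20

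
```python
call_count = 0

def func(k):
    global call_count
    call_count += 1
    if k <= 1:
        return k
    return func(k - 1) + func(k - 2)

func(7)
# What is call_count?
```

Calls(k) = 1 + Calls(k-1) + Calls(k-2); Calls(0)=Calls(1)=1. For k=7 this gives 41.

Answer: 41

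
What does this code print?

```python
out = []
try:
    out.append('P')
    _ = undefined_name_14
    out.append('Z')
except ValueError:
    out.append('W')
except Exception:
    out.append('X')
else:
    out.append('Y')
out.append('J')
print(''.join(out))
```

Execution trace: 'P' (try body) → 'X' (except Exception) → 'J' (after the try/except). Output: PXJ

Answer: PXJ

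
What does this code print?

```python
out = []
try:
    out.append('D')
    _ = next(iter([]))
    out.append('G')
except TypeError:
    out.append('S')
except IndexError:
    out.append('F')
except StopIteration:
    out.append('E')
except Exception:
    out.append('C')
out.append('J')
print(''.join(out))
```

Execution trace: 'D' (try body) → 'E' (except StopIteration) → 'J' (after the try/except). Output: DEJ

Answer: DEJ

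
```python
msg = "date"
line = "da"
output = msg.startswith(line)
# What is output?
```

Trace:
`msg = "date"` → msg = 'date'
`line = "da"` → line = 'da'
`output = msg.startswith(line)` → output = True
So output = True

Answer: True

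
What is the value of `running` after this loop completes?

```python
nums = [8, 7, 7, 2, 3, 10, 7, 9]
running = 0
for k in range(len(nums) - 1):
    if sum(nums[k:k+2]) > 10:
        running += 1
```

Count windows with sum > 10
`running` takes the values: 0 → 1 → 2 → 3 → 4 → 5

Answer: 5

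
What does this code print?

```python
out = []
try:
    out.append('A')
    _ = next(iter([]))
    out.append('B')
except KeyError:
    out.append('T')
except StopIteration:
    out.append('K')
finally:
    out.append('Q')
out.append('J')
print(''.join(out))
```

Execution trace: 'A' (try body) → 'K' (except StopIteration) → 'Q' (finally) → 'J' (after the try/except). Output: AKQJ

Answer: AKQJ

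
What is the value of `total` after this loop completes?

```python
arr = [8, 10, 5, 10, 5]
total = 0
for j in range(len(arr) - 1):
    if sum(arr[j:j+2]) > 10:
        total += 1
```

Count windows with sum > 10
`total` takes the values: 0 → 1 → 2 → 3 → 4

Answer: 4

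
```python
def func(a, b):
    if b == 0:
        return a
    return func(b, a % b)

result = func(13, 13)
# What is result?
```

func(13, 13) -> func(13, 0) -> 13

Answer: 13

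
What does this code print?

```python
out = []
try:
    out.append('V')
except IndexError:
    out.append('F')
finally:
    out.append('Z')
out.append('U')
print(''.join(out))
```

Execution trace: 'V' (try body, no exception) → 'Z' (finally) → 'U' (after the try/except). Output: VZU

Answer: VZU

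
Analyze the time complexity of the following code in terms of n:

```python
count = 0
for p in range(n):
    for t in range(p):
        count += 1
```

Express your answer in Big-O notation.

Each loop level contributes: n × n. Multiplying the contributions gives O(n^2).

Answer: O(n^2)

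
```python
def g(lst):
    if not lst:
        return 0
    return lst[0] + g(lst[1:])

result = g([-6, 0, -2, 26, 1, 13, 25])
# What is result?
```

(-6) + 0 + (-2) + 26 + 1 + 13 + 25 + 0 = 57

Answer: 57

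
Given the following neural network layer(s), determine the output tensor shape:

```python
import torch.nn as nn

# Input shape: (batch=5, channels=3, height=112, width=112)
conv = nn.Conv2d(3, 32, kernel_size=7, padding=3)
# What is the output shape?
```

Input: (5, 3, 112, 112) -> Output: (5, 32, 112, 112)

Answer: (5, 32, 112, 112)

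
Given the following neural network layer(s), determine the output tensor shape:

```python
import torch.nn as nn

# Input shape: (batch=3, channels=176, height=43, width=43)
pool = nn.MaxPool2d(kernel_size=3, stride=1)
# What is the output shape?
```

Input: (3, 176, 43, 43) -> Output: (3, 176, 41, 41)

Answer: (3, 176, 41, 41)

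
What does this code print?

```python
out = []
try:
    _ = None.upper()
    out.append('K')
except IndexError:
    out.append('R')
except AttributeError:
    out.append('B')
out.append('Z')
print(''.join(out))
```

Execution trace: 'B' (except AttributeError) → 'Z' (after the try/except). Output: BZ

Answer: BZ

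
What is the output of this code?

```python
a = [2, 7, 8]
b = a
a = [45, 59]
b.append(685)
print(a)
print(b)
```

Key concept: rebinding vs mutation: a is rebound to a new list, b still points at the original.
Step by step:
`a = [2, 7, 8]` → a = [2, 7, 8]
`b = a` → b = [2, 7, 8] (same object as a)
`a = [45, 59]` → a = [45, 59]
`b.append(685)` → b = [2, 7, 8, 685]
`print(a)` → prints [45, 59]
`print(b)` → prints [2, 7, 8, 685]

Answer:
[45, 59]
[2, 7, 8, 685]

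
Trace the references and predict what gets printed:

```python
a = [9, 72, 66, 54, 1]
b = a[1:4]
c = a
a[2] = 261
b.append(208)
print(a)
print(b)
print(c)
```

Key concept: slice vs alias.
Step by step:
`a = [9, 72, 66, 54, 1]` → a = [9, 72, 66, 54, 1]
`b = a[1:4]` → b = [72, 66, 54]
`c = a` → c = [9, 72, 66, 54, 1] (same object as a)
`a[2] = 261` → a = [9, 72, 261, 54, 1] (same object as c); c = [9, 72, 261, 54, 1] (same object as a)
`b.append(208)` → b = [72, 66, 54, 208]
`print(a)` → prints [9, 72, 261, 54, 1]
`print(b)` → prints [72, 66, 54, 208]
`print(c)` → prints [9, 72, 261, 54, 1]

Answer:
[9, 72, 261, 54, 1]
[72, 66, 54, 208]
[9, 72, 261, 54, 1]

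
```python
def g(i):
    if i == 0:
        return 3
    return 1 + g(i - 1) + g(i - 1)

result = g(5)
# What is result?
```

g(i) = 1 + 2·g(i-1), g(0)=3. Closed form: (3+1)·2^5 - 1 = 127.

Answer: 127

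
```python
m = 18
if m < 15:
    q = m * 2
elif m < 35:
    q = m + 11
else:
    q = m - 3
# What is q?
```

Trace:
`m = 18` → m = 18
`if m < 15: ...` → m < 15 is False, m < 35 is True → q = 29
So q = 29

Answer: 29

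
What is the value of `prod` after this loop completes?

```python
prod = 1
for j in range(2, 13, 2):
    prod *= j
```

Product of even numbers 2 to 12
`prod` takes the values: 1 → 2 → 8 → 48 → 384 → 3840 → 46080

Answer: 46080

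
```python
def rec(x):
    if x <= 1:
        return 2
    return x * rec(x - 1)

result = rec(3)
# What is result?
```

rec(3) = 3 * 2 * 2 = 12

Answer: 12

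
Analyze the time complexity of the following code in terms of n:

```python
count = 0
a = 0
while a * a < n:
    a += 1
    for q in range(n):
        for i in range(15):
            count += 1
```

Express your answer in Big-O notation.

Each loop level contributes: √n × n × 1. Multiplying the contributions gives O(n√n).

Answer: O(n√n)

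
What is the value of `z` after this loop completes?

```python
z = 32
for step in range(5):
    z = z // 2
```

Halve 5 times: 32 // 2^5 = 1
`z` takes the values: 32 → 16 → 8 → 4 → 2 → 1

Answer: 1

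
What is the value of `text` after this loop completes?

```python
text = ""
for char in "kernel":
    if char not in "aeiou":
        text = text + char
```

Remove vowels from 'kernel'
`text` takes the values: "" → "k" → "kr" → "krn" → "krnl"

Answer: "krnl"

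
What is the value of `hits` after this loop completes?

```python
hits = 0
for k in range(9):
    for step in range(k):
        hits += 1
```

Triangle number: 0+1+2+...+8
`hits` takes the values: 0 → 1 → 2 → 3 → 4 → 5 → 6 → 7 → 8 → 9 → 10 → 11 → 12 → 13 → 14 → 15 → 16 → 17 → 18 → 19 → 20 → 21 → 22 → 23 → 24 → 25 → 26 → 27 → 28 → 29 → 30 → 31 → 32 → 33 → 34 → 35 → 36

Answer: 36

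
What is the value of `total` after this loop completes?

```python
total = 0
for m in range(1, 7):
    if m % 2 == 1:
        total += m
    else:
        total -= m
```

Add odd, subtract even
`total` takes the values: 0 → 1 → -1 → 2 → -2 → 3 → -3

Answer: -3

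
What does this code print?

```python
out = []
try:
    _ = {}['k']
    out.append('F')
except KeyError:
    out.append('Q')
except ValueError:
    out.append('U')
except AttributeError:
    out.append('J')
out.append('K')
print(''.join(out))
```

Execution trace: 'Q' (except KeyError) → 'K' (after the try/except). Output: QK

Answer: QK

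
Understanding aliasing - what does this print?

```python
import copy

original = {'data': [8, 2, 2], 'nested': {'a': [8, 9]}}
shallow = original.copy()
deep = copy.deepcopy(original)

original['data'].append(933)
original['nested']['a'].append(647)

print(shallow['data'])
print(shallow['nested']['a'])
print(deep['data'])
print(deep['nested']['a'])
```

Key concept: comparing shallow vs deep copy.
Step by step:
`original = {'data': [8, 2, 2], 'nested': {'a': [8, 9]}}` → original = {'data': [8, 2, 2], 'nested': {'a': [8, 9]}}
`shallow = original.copy()` → shallow = {'data': [8, 2, 2], 'nested': {'a': [8, 9]}}
`deep = copy.deepcopy(original)` → deep = {'data': [8, 2, 2], 'nested': {'a': [8, 9]}}
`original['data'].append(933)` → original = {'data': [8, 2, 2, 933], 'nested': {'a': [8, 9]}}; shallow = {'data': [8, 2, 2, 933], 'nested': {'a': [8, 9]}}
`original['nested']['a'].append(647)` → original = {'data': [8, 2, 2, 933], 'nested': {'a': [8, 9, 647]}}; shallow = {'data': [8, 2, 2, 933], 'nested': {'a': [8, 9, 647]}}
`print(shallow['data'])` → prints [8, 2, 2, 933]
`print(shallow['nested']['a'])` → prints [8, 9, 647]
`print(deep['data'])` → prints [8, 2, 2]
`print(deep['nested']['a'])` → prints [8, 9]

Answer:
[8, 2, 2, 933]
[8, 9, 647]
[8, 2, 2]
[8, 9]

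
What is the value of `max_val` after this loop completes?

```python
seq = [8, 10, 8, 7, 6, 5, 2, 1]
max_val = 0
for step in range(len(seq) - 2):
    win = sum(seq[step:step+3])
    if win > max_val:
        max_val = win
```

Max sum of 3-element window in [8, 10, 8, 7, 6, 5, 2, 1]
`max_val` takes the values: 0 → 26

Answer: 26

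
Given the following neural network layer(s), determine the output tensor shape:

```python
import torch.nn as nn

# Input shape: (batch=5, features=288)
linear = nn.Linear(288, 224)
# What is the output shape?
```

Input: (5, 288) -> Output: (5, 224)

Answer: (5, 224)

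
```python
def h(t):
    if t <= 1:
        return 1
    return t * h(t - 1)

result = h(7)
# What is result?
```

h(7) = 7 * 6 * 5 * 4 * 3 * 2 * 1 = 5040

Answer: 5040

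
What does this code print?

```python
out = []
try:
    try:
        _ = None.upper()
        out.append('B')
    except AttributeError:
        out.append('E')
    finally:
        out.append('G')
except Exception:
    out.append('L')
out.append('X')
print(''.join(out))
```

Execution trace: 'E' (inner except AttributeError) → 'G' (inner finally) → 'X' (after the try/except). Output: EGX

Answer: EGX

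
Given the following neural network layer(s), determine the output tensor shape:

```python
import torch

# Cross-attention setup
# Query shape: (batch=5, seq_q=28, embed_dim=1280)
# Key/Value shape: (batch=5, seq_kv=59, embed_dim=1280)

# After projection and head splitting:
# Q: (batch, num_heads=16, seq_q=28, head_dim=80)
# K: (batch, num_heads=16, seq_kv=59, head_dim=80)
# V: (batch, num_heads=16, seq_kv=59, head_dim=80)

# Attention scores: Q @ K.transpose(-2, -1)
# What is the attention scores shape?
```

Input: (5, 28, 1280) -> Output: (5, 16, 28, 59)

Answer: (5, 16, 28, 59)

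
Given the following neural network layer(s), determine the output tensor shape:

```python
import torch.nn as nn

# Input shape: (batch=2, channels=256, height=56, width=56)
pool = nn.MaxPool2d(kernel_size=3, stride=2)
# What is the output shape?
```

Input: (2, 256, 56, 56) -> Output: (2, 256, 27, 27)

Answer: (2, 256, 27, 27)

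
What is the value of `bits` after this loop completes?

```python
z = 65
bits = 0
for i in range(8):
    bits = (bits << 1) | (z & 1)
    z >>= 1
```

Reverse lowest 8 bits of 65
`bits` takes the values: 0 → 1 → 2 → 4 → 8 → 16 → 32 → 65 → 130

Answer: 130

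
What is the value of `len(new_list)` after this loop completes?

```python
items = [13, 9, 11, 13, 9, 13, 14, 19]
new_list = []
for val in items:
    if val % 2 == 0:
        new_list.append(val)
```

Count even numbers in [13, 9, 11, 13, 9, 13, 14, 19]
`new_list` takes the values: [] → [14]
So `len(new_list)` = 1

Answer: 1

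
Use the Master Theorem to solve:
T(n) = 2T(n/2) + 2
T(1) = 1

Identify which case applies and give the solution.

a=2, b=2, f(n)=2. log_2(2) = 1. Since c=0 < 1, Case 1 applies: T(n) = Θ(n^log_b(a)) = O(n).

Answer: O(n) - Case 1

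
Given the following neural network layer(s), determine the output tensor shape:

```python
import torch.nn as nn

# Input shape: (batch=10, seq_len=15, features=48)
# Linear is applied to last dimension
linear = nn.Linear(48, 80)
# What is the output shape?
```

Input: (10, 15, 48) -> Output: (10, 15, 80)

Answer: (10, 15, 80)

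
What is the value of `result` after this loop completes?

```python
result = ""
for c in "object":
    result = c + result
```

Reverse 'object'
`result` takes the values: "" → "o" → "bo" → "jbo" → "ejbo" → "cejbo" → "tcejbo"

Answer: "tcejbo"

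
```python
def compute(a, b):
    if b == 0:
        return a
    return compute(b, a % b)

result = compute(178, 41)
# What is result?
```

compute(178, 41) -> compute(41, 14) -> compute(14, 13) -> compute(13, 1) -> compute(1, 0) -> 1

Answer: 1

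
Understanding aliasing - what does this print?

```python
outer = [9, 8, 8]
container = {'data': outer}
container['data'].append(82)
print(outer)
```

Key concept: dict holds reference to list.
Step by step:
`outer = [9, 8, 8]` → outer = [9, 8, 8]
`container = {'data': outer}` → container = {'data': [9, 8, 8]}
`container['data'].append(82)` → outer = [9, 8, 8, 82]; container = {'data': [9, 8, 8, 82]}
`print(outer)` → prints [9, 8, 8, 82]

Answer: [9, 8, 8, 82]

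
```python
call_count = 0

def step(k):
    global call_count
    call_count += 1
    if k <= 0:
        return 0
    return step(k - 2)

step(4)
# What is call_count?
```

Linear recursion stepping by 2: 3 calls from k=4 down to ≤0.

Answer: 3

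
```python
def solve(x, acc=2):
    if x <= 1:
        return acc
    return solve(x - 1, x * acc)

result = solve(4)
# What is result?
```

Accumulator trace (n, acc): (4, 2) -> (3, 8) -> (2, 24) -> (1, 48) -> return 48

Answer: 48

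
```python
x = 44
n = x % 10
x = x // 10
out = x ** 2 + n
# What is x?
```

Trace:
`x = 44` → x = 44
`n = x % 10` → n = 4
`x = x // 10` → x = 4
`out = x ** 2 + n` → out = 20
So x = 4

Answer: 4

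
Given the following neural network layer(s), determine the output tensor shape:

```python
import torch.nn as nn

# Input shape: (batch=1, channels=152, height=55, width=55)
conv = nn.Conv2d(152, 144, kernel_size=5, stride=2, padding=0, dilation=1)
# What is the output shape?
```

Input: (1, 152, 55, 55) -> Output: (1, 144, 26, 26)

Answer: (1, 144, 26, 26)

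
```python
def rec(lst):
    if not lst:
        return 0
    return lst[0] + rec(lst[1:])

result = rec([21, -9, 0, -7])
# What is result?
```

21 + (-9) + 0 + (-7) + 0 = 5

Answer: 5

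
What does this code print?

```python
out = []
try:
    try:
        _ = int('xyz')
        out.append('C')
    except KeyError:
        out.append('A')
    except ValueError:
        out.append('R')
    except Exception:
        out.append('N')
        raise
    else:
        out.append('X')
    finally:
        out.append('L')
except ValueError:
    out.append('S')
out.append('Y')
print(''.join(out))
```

Execution trace: 'R' (except ValueError) → 'L' (finally) → 'Y' (after the try/except). Output: RLY

Answer: RLY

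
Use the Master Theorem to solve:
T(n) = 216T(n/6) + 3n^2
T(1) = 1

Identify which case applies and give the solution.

a=216, b=6, f(n)=3n^2. log_6(216) = 3. Since c=2 < 3, Case 1 applies: T(n) = Θ(n^log_b(a)) = O(n^3).

Answer: O(n^3) - Case 1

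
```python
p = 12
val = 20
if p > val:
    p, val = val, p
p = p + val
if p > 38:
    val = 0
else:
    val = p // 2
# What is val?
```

Trace:
`p = 12` → p = 12
`val = 20` → val = 20
`if p > val: ...` → p > val is False → no variable changes
`p = p + val` → p = 32
`if p > 38: ...` → p > 38 is False, take else branch → val = 16
So val = 16

Answer: 16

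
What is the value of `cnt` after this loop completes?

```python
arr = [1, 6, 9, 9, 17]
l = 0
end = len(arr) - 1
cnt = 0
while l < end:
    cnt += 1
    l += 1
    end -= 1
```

Iterations until pointers meet (list length 5)
`cnt` takes the values: 0 → 1 → 2

Answer: 2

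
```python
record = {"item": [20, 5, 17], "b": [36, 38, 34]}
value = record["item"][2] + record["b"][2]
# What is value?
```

Trace:
`record = {"item": [20, 5, 17], "b": [36, 38, 34]}` → record = {'item': [20, 5, 17], 'b': [36, 38, 34]}
`value = record["item"][2] + record["b"][2]` → value = 51
So value = 51

Answer: 51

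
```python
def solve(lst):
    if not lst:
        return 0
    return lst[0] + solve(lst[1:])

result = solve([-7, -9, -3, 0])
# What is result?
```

(-7) + (-9) + (-3) + 0 + 0 = -19

Answer: -19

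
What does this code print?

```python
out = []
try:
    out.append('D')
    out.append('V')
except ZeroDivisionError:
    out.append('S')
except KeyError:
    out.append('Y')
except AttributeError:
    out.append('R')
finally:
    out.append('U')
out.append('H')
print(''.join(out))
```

Execution trace: 'D' (try body) → 'V' (try body, no exception) → 'U' (finally) → 'H' (after the try/except). Output: DVUH

Answer: DVUH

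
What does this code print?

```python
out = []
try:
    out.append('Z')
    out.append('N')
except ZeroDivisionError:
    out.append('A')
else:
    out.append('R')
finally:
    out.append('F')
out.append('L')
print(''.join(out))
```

Execution trace: 'Z' (try body) → 'N' (try body, no exception) → 'R' (else) → 'F' (finally) → 'L' (after the try/except). Output: ZNRFL

Answer: ZNRFL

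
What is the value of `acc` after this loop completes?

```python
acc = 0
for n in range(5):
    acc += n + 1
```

Start at 0, add 1 to 5 = 15
`acc` takes the values: 0 → 1 → 3 → 6 → 10 → 15

Answer: 15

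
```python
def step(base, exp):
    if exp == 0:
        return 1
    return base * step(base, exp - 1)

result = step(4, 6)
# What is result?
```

step(4, 6) = 4 * 4 * 4 * 4 * 4 * 4 = 4096

Answer: 4096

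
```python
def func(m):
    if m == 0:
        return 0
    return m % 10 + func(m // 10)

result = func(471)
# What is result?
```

Sum of digits of 471: 1 + 7 + 4 = 12

Answer: 12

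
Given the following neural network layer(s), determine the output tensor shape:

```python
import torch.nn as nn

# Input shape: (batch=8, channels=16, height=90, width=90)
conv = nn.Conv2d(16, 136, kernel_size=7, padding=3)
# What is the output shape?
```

Input: (8, 16, 90, 90) -> Output: (8, 136, 90, 90)

Answer: (8, 136, 90, 90)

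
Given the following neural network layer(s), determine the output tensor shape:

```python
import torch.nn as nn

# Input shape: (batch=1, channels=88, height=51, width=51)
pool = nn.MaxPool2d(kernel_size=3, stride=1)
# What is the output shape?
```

Input: (1, 88, 51, 51) -> Output: (1, 88, 49, 49)

Answer: (1, 88, 49, 49)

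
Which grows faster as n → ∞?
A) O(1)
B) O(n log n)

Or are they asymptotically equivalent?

O(1) vs O(n log n): Higher order terms dominate.

Answer: B) O(n log n) grows faster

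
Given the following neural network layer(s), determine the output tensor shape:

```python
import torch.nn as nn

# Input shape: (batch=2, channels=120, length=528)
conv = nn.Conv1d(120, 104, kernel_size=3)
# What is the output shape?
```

Input: (2, 120, 528) -> Output: (2, 104, 526)

Answer: (2, 104, 526)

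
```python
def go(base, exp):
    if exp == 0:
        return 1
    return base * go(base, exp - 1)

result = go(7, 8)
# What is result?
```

go(7, 8) = 7 * 7 * 7 * 7 * 7 * 7 * 7 * 7 = 5764801

Answer: 5764801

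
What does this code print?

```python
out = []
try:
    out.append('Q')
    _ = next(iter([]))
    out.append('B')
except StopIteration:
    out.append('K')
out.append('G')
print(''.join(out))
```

Execution trace: 'Q' (try body) → 'K' (except StopIteration) → 'G' (after the try/except). Output: QKG

Answer: QKG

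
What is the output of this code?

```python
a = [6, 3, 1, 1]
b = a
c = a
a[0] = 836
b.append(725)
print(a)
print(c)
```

Key concept: multiple aliases.
Step by step:
`a = [6, 3, 1, 1]` → a = [6, 3, 1, 1]
`b = a` → b = [6, 3, 1, 1] (same object as a)
`c = a` → c = [6, 3, 1, 1] (same object as a, b)
`a[0] = 836` → a = [836, 3, 1, 1] (same object as b, c); b = [836, 3, 1, 1] (same object as a, c); c = [836, 3, 1, 1] (same object as a, b)
`b.append(725)` → a = [836, 3, 1, 1, 725] (same object as b, c); b = [836, 3, 1, 1, 725] (same object as a, c); c = [836, 3, 1, 1, 725] (same object as a, b)
`print(a)` → prints [836, 3, 1, 1, 725]
`print(c)` → prints [836, 3, 1, 1, 725]

Answer:
[836, 3, 1, 1, 725]
[836, 3, 1, 1, 725]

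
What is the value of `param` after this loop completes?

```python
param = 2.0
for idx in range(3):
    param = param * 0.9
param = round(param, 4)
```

Exponential decay: 2.0 * 0.9^3
`param` takes the values: 2.0 → 1.8 → 1.62 → 1.458

Answer: 1.458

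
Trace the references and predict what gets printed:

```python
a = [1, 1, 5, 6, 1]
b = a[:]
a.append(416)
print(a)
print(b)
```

Key concept: slice [:] creates copy.
Step by step:
`a = [1, 1, 5, 6, 1]` → a = [1, 1, 5, 6, 1]
`b = a[:]` → b = [1, 1, 5, 6, 1]
`a.append(416)` → a = [1, 1, 5, 6, 1, 416]
`print(a)` → prints [1, 1, 5, 6, 1, 416]
`print(b)` → prints [1, 1, 5, 6, 1]

Answer:
[1, 1, 5, 6, 1, 416]
[1, 1, 5, 6, 1]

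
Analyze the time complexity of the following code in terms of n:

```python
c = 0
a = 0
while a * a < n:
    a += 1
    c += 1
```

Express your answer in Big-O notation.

Each loop level contributes: √n. Multiplying the contributions gives O(√n).

Answer: O(√n)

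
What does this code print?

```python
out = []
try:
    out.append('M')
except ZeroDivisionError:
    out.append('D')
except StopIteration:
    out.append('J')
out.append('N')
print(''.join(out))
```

Execution trace: 'M' (try body, no exception) → 'N' (after the try/except). Output: MN

Answer: MN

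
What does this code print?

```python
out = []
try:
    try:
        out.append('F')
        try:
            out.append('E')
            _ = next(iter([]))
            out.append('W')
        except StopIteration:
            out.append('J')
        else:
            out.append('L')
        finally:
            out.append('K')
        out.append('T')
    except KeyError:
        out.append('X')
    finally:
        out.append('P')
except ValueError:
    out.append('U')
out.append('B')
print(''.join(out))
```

Execution trace: 'F' (try body) → 'E' (inner try body) → 'J' (inner except StopIteration) → 'K' (inner finally) → 'T' (try body, no exception) → 'P' (finally) → 'B' (after the try/except). Output: FEJKTPB

Answer: FEJKTPB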